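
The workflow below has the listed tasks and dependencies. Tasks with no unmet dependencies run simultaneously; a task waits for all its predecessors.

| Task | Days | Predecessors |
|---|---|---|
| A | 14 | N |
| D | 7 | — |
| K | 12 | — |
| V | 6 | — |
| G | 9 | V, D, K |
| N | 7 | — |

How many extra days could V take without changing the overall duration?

The longest chain is N→A = 7+14 = 21; overall finish 21 days.
V finishes as early as 6 and must finish by 12.
Slack of V = 6 − 0 = 6 days.

6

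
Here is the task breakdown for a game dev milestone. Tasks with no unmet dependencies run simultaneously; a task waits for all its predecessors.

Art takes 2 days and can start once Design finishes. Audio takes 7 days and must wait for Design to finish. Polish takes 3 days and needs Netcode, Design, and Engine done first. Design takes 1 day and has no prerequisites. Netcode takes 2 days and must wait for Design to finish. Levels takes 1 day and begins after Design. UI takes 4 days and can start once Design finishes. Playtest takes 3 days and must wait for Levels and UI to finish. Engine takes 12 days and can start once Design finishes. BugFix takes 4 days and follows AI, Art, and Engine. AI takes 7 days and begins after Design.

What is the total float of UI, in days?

9

Design→Engine→BugFix = 1+12+4 = 17 sets the makespan at 17 days.
The longest chain containing UI totals 8 days.
Float = 17 − 8 = 9.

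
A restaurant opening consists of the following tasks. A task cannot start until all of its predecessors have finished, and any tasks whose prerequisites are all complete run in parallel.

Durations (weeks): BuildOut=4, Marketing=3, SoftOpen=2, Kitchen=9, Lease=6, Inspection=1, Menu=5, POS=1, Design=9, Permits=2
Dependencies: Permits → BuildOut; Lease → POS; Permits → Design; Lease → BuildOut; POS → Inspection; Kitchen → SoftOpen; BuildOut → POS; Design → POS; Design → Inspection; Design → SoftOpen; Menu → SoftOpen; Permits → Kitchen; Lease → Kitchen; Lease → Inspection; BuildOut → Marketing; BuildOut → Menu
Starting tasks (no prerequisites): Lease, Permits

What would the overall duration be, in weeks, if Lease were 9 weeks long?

As given, the longest chain is Lease→BuildOut→Menu→SoftOpen = 6+4+5+2 = 17, so the finish is 17 weeks.
Lease is on the critical path; changing it to 9 makes that path 20 weeks.
That remains the longest chain; total 20 weeks.

20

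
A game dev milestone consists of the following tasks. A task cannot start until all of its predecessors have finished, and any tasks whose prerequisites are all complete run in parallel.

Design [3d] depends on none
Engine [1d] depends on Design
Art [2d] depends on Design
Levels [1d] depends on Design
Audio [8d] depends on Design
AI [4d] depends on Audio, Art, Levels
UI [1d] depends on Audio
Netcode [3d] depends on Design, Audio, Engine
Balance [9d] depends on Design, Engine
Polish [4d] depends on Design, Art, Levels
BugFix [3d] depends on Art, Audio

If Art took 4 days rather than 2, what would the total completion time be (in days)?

15

As given, the longest chain is Design→Audio→AI = 3+8+4 = 15, so the finish is 15 days.
Art has 6 days of float (longest path through it is 9).
The critical path is still Design→Audio→AI; finish is now 15 days.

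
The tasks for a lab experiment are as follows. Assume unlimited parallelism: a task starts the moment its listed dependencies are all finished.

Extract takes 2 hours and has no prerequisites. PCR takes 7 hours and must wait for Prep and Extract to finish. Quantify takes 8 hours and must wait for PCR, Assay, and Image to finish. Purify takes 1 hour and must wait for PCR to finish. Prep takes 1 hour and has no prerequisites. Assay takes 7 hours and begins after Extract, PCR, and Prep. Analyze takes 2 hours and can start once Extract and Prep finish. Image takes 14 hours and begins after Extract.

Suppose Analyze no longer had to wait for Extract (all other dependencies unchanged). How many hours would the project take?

With the dependency in place, Extract→PCR→Assay→Quantify = 2+7+7+8 = 24 sets the finish at 24 hours.
Without Extract→Analyze, Analyze's earliest start moves from 2 to 1.
The longest chain is now Extract→PCR→Assay→Quantify = 2+7+7+8 = 24, so the project takes 24 hours.

24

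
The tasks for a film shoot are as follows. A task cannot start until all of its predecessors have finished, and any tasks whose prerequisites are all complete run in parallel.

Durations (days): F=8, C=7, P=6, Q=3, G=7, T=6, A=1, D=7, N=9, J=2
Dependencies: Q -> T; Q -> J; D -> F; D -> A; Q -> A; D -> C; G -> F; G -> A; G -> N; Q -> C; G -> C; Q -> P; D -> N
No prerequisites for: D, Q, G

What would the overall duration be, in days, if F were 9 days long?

As given, the longest chain is D→N = 7+9 = 16, so the finish is 16 days.
The longest path through F is only 15 days, so F has float 1.
No other chain overtakes it, so the finish is 16 days.

16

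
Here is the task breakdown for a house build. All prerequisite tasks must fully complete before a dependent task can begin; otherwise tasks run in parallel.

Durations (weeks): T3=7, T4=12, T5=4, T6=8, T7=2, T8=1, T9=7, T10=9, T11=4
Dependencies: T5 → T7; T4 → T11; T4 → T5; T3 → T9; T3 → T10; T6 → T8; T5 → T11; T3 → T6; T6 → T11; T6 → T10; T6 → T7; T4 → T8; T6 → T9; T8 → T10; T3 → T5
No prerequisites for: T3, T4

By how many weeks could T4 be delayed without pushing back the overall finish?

Critical path: T3→T6→T8→T10 = 7+8+1+9 = 25, so the finish is 25 weeks.
The longest chain containing T4 totals 22 weeks.
Float = 25 − 22 = 3.

3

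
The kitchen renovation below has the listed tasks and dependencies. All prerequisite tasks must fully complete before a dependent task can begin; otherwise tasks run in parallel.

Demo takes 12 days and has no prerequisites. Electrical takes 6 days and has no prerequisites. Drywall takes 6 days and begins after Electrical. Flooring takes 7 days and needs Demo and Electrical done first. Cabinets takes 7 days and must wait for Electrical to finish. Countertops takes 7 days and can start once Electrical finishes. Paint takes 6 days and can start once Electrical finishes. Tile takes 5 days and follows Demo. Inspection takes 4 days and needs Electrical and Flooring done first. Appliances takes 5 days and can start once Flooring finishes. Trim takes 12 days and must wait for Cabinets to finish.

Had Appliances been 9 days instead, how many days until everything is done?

28

The binding path is Electrical→Cabinets→Trim = 6+7+12 = 25; finish at 25 days.
The longest path through Appliances is only 24 days, so Appliances has float 1.
Now Demo→Flooring→Appliances = 12+7+9 = 28 is longest, so the finish becomes 28 days.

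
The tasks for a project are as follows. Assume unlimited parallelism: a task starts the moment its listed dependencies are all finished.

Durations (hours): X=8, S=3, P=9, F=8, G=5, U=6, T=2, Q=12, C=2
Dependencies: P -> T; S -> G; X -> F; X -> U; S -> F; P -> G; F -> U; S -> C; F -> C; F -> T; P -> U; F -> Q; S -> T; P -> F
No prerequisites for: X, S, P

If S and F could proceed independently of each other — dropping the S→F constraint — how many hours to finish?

Before: longest chain P→F→Q = 9+8+12 = 29, finish 29.
Dropping S→F doesn't change F's earliest start (9); another predecessor still binds.
After: P→F→Q = 9+8+12 = 29 → 29 hours.

29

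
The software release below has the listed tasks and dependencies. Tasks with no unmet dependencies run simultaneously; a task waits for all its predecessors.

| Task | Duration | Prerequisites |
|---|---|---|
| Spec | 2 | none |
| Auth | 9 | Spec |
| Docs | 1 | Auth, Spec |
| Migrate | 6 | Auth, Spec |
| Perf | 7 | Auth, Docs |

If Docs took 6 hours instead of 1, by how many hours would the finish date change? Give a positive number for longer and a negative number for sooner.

Actual critical path: Spec→Auth→Docs→Perf = 2+9+1+7 = 19 ⇒ 19 hours.
Docs lies on that path, so at 6 hours the path becomes 24 hours.
That remains the longest chain; total 24 hours.
Change in finish: 24 − 19 = +5 hours.

5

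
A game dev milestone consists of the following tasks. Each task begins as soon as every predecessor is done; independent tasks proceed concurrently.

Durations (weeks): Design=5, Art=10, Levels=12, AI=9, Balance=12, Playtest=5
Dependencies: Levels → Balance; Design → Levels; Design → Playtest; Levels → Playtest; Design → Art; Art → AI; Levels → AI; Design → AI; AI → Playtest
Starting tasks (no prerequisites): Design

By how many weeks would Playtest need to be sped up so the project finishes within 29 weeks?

2

Current finish: 31 weeks; target: 29.
Playtest is on every critical path, so each week cut from Playtest cuts the finish by one (this holds down to a finish of 29).
Need 31 − 29 = 2 weeks off Playtest → Playtest becomes 3 weeks, finish becomes 29.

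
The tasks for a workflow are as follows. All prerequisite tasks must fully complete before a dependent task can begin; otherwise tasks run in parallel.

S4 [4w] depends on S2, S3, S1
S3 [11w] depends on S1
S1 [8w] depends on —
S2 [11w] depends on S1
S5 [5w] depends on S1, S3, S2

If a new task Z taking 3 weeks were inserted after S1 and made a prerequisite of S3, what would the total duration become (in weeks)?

27

Originally the project takes 24 weeks.
With Z inserted, S3 now waits for max(S1, Z).
New critical path: S1→Z→S3→S5 = 8+3+11+5 = 27 ⇒ 27 weeks.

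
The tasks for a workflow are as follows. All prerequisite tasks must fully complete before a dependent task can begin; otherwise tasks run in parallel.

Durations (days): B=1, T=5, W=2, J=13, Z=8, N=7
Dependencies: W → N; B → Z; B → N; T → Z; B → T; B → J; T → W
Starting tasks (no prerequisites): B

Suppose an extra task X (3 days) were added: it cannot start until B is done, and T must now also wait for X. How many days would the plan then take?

Originally the plan takes 15 days.
With X inserted, T now waits for max(B, X).
New critical path: B→X→T→W→N = 1+3+5+2+7 = 18 ⇒ 18 days.

18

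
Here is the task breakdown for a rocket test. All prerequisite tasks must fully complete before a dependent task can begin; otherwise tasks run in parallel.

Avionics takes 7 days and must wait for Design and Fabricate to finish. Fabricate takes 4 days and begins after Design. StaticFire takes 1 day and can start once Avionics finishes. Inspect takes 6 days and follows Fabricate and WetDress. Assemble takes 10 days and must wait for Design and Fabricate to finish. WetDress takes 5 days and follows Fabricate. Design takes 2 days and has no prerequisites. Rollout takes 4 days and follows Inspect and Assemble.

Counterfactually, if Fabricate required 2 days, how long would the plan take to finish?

19

Baseline: Design→Fabricate→WetDress→Inspect→Rollout = 2+4+5+6+4 = 21 → 21 days.
Fabricate lies on that path, so at 2 days the path becomes 19 days.
That remains the longest chain; total 19 days.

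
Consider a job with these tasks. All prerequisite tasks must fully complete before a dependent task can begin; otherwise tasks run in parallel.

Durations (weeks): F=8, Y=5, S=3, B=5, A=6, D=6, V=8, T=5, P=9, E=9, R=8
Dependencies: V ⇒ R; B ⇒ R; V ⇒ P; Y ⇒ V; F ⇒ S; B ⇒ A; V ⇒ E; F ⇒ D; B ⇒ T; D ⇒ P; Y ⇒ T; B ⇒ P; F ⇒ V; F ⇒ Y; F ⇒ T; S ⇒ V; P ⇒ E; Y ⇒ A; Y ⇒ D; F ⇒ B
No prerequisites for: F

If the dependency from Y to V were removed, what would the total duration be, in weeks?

37

Before: longest chain F→Y→V→P→E = 8+5+8+9+9 = 39, finish 39.
Without Y→V, V's earliest start moves from 13 to 11.
New critical path: F→Y→D→P→E = 8+5+6+9+9 = 37 ⇒ 37 weeks.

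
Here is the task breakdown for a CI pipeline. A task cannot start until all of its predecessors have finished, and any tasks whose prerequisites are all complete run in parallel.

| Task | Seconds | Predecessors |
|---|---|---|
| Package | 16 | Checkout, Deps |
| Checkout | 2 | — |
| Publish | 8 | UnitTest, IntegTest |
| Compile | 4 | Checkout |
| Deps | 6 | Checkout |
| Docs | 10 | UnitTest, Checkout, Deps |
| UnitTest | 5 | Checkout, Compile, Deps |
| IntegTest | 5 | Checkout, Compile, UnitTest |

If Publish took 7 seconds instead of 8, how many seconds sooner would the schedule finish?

The binding path is Checkout→Deps→UnitTest→IntegTest→Publish = 2+6+5+5+8 = 26; finish at 26 seconds.
Since Publish is critical, the -1 change carries straight to that chain (now 25 seconds).
No other chain overtakes it, so the finish is 25 seconds.
Change in finish: 25 − 26 = -1 seconds.

1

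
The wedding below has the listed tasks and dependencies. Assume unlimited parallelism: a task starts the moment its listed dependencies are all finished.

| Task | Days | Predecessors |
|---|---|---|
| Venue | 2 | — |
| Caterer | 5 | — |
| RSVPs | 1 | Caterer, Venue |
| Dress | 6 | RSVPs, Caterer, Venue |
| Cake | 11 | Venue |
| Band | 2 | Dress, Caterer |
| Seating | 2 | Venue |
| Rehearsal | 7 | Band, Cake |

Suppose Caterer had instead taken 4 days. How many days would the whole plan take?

20

Baseline: Caterer→RSVPs→Dress→Band→Rehearsal = 5+1+6+2+7 = 21 → 21 days.
Since Caterer is critical, the -1 change carries straight to that chain (now 20 days).
The binding chain switches to Venue→Cake→Rehearsal = 2+11+7 = 20; finish 20 days.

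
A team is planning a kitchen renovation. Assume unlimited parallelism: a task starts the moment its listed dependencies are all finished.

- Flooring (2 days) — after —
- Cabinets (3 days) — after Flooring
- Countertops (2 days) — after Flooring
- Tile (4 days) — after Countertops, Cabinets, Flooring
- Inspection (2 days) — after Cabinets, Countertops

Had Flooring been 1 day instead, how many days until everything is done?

8

As given, the longest chain is Flooring→Cabinets→Tile = 2+3+4 = 9, so the finish is 9 days.
Since Flooring is critical, the -1 change carries straight to that chain (now 8 days).
That remains the longest chain; total 8 days.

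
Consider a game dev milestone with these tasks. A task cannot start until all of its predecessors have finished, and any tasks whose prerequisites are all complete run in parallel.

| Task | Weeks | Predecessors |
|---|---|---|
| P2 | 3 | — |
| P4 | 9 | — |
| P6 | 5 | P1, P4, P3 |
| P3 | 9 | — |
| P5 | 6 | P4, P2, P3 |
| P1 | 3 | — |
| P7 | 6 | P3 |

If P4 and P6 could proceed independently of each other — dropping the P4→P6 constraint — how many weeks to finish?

15

Before: longest chain P3→P5 = 9+6 = 15, finish 15.
Dropping P4→P6 doesn't change P6's earliest start (9); another predecessor still binds.
The longest chain is now P3→P5 = 9+6 = 15, so the schedule takes 15 weeks.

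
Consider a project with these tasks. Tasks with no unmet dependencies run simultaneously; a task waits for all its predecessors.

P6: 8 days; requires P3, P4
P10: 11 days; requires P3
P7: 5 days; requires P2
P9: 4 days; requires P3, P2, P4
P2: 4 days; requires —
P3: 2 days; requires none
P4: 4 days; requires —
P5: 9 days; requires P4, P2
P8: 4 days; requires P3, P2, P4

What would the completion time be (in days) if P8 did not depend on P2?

13

Before: longest chain P2→P5 = 4+9 = 13, finish 13.
Dropping P2→P8 doesn't change P8's earliest start (4); another predecessor still binds.
The longest chain is now P2→P5 = 4+9 = 13, so the schedule takes 13 days.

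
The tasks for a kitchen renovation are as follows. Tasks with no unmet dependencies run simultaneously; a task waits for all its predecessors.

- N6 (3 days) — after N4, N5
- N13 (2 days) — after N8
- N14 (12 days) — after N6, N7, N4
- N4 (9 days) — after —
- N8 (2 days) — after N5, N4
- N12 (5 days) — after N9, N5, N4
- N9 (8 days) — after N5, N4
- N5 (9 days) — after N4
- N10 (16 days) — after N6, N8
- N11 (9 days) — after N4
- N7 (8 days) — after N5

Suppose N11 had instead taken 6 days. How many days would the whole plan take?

Baseline: N4→N5→N7→N14 = 9+9+8+12 = 38 → 38 days.
N11 is off the critical path — its longest chain is 18 days, giving 20 of slack.
That remains the longest chain; total 38 days.

38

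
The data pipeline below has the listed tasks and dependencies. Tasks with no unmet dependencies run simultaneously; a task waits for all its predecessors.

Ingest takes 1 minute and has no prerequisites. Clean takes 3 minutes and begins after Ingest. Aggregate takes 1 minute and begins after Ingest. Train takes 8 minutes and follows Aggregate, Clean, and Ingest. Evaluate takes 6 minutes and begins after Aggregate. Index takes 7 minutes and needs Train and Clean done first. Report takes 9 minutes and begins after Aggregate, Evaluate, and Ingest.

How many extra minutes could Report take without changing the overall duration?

The longest chain is Ingest→Clean→Train→Index = 1+3+8+7 = 19; overall finish 19 minutes.
Longest path through Report: 17 minutes (earliest finish 17, latest finish 19).
So Report can slip 19 − 17 = 2 minutes.

2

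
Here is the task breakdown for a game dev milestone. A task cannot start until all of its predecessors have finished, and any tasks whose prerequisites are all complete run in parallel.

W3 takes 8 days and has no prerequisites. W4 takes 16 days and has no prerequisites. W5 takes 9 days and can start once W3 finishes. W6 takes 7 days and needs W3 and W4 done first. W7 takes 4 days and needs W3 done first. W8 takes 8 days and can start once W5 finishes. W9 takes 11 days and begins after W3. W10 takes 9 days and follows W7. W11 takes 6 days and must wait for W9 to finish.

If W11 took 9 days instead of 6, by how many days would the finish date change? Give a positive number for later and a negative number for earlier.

3

The binding path is W3→W9→W11 = 8+11+6 = 25; finish at 25 days.
Since W11 is critical, the +3 change carries straight to that chain (now 28 days).
That remains the longest chain; total 28 days.
Change in finish: 28 − 25 = +3 days.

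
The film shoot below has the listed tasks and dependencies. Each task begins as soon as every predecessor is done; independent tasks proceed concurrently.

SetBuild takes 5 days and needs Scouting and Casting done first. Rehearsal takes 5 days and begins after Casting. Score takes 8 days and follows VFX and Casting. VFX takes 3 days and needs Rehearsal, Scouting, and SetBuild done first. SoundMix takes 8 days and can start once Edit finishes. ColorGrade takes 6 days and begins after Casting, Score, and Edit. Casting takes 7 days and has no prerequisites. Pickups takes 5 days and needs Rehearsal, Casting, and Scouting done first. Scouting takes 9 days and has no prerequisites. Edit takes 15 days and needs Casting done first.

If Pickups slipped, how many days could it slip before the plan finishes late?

The longest chain is Scouting→SetBuild→VFX→Score→ColorGrade = 9+5+3+8+6 = 31; overall finish 31 days.
Longest path through Pickups: 17 days (earliest finish 17, latest finish 31).
Slack of Pickups = 26 − 12 = 14 days.

14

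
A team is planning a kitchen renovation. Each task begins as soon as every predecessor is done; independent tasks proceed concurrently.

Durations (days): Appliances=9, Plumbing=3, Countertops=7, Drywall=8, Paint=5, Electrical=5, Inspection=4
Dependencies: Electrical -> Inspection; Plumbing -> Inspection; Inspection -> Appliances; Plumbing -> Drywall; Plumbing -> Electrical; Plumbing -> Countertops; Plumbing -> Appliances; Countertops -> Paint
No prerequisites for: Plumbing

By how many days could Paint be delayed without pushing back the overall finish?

6

Plumbing→Electrical→Inspection→Appliances = 3+5+4+9 = 21 sets the makespan at 21 days.
Paint finishes as early as 15 and must finish by 21.
Slack of Paint = 16 − 10 = 6 days.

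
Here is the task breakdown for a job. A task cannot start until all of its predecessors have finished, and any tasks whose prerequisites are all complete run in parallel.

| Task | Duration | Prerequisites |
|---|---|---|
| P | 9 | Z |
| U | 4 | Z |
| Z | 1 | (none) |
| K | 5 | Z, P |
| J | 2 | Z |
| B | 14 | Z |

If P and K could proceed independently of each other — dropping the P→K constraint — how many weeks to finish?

Before: longest chain Z→B = 1+14 = 15, finish 15.
Without P→K, K's earliest start moves from 10 to 1.
After: Z→B = 1+14 = 15 → 15 weeks.

15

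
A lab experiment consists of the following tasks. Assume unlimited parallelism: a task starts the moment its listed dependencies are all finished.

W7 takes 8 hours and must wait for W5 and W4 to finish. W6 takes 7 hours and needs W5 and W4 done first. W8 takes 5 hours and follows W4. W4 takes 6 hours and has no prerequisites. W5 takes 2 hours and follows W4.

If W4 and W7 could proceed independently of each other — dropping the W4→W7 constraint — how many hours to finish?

With the dependency in place, W4→W5→W7 = 6+2+8 = 16 sets the finish at 16 hours.
Dropping W4→W7 doesn't change W7's earliest start (8); another predecessor still binds.
After: W4→W5→W7 = 6+2+8 = 16 → 16 hours.

16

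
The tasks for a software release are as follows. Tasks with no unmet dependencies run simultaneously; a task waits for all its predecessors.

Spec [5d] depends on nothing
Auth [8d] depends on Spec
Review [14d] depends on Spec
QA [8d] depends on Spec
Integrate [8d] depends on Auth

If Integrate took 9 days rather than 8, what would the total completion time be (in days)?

Baseline: Spec→Auth→Integrate = 5+8+8 = 21 → 21 days.
Integrate lies on that path, so at 9 days the path becomes 22 days.
The critical path is still Spec→Auth→Integrate; finish is now 22 days.

22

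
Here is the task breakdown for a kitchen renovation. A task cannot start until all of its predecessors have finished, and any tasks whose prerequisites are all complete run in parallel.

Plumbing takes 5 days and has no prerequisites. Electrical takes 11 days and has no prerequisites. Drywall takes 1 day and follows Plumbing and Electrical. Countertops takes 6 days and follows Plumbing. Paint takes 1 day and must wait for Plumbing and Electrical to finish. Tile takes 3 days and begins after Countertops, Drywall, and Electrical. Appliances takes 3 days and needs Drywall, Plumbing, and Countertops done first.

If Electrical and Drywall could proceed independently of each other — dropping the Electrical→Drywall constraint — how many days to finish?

Before: longest chain Electrical→Drywall→Tile = 11+1+3 = 15, finish 15.
Without Electrical→Drywall, Drywall's earliest start moves from 11 to 5.
The longest chain is now Plumbing→Countertops→Tile = 5+6+3 = 14, so the plan takes 14 days.

14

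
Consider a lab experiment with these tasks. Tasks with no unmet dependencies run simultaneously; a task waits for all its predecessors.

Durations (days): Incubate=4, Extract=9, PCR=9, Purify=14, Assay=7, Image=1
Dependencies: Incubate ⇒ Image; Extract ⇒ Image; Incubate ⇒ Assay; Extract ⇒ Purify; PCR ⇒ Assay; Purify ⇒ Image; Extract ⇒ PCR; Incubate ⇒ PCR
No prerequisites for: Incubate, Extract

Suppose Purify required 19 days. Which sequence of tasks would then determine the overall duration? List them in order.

Critical path before the change: Extract→PCR→Assay = 9+9+7 = 25 giving 25 days.
Purify has 1 day of float (longest path through it is 24).
Now Extract→Purify→Image = 9+19+1 = 29 is longest, so the finish becomes 29 days.

Extract, Purify, Image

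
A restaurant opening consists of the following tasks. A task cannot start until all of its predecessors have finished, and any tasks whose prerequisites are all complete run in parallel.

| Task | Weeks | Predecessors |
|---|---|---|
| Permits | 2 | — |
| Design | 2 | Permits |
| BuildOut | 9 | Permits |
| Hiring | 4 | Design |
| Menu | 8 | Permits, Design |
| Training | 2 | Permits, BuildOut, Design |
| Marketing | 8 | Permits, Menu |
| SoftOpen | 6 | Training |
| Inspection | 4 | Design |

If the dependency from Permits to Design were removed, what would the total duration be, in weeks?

Before: longest chain Permits→Design→Menu→Marketing = 2+2+8+8 = 20, finish 20.
Without Permits→Design, Design's earliest start moves from 2 to 0.
After: Permits→BuildOut→Training→SoftOpen = 2+9+2+6 = 19 → 19 weeks.

19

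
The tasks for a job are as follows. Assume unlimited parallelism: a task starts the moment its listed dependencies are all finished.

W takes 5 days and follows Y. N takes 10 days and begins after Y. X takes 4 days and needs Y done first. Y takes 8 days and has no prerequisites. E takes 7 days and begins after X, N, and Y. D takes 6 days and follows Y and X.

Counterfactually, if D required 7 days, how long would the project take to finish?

25

Actual critical path: Y→N→E = 8+10+7 = 25 ⇒ 25 days.
D is off the critical path — its longest chain is 18 days, giving 7 of slack.
The critical path is still Y→N→E; finish is now 25 days.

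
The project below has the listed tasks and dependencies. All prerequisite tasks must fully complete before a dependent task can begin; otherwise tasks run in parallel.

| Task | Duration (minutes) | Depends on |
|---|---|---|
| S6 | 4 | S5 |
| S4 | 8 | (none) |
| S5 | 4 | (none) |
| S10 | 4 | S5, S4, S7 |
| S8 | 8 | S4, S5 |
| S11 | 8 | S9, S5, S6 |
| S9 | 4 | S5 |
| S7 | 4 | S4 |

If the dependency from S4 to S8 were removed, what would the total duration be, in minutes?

Original critical path: S4→S7→S10 = 8+4+4 = 16 ⇒ 16 minutes.
Without S4→S8, S8's earliest start moves from 8 to 4.
New critical path: S4→S7→S10 = 8+4+4 = 16 ⇒ 16 minutes.

16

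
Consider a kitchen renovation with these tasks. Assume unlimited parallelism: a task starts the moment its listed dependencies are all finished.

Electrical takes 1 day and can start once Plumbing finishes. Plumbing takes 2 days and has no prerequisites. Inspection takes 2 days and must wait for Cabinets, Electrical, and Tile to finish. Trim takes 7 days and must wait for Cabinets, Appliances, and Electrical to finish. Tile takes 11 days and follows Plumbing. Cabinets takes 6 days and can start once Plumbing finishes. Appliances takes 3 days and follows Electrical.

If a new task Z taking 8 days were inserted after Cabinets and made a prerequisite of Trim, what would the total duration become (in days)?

Originally the project takes 15 days.
With Z inserted, Trim now waits for max(Cabinets, Appliances, Electrical, Z).
New critical path: Plumbing→Cabinets→Z→Trim = 2+6+8+7 = 23 ⇒ 23 days.

23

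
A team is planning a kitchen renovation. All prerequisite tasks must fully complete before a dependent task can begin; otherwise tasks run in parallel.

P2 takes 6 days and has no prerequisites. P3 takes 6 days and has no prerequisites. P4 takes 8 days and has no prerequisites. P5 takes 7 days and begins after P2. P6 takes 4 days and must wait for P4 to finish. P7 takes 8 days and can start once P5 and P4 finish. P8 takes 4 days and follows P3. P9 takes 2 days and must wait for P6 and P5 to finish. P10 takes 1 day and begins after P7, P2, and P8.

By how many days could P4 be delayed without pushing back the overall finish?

5

The longest chain is P2→P5→P7→P10 = 6+7+8+1 = 22; overall finish 22 days.
The longest chain containing P4 totals 17 days.
So P4 can slip 13 − 8 = 5 days.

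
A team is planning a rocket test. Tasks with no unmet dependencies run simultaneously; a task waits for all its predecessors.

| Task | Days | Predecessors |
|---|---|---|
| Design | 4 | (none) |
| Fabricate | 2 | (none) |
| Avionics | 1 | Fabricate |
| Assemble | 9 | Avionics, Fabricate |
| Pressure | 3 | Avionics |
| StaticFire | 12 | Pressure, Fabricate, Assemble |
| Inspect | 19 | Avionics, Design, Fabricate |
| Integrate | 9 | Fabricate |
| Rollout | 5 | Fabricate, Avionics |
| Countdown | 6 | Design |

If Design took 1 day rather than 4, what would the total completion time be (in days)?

Actual critical path: Fabricate→Avionics→Assemble→StaticFire = 2+1+9+12 = 24 ⇒ 24 days.
Design has 1 day of float (longest path through it is 23).
No other chain overtakes it, so the finish is 24 days.

24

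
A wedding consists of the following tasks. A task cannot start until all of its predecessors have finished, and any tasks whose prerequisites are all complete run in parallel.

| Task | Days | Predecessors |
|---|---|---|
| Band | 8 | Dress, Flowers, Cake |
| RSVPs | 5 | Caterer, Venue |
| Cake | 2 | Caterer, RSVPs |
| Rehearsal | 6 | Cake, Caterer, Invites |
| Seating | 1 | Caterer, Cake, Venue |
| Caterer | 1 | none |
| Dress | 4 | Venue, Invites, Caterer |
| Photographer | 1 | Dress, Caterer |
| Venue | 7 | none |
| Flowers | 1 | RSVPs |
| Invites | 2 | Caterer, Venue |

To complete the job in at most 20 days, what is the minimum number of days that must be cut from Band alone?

Current finish: 22 days; target: 20.
Band is on every critical path, so each day cut from Band cuts the finish by one (this holds down to a finish of 20).
Need 22 − 20 = 2 days off Band → Band becomes 6 days, finish becomes 20.

2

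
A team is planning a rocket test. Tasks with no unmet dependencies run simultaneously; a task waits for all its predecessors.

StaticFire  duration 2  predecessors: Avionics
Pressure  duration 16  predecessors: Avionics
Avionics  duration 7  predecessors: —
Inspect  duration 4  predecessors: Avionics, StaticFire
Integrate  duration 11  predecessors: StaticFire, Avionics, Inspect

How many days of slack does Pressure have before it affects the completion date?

1

Avionics→StaticFire→Inspect→Integrate = 7+2+4+11 = 24 sets the makespan at 24 days.
Pressure finishes as early as 23 and must finish by 24.
Float = 24 − 23 = 1.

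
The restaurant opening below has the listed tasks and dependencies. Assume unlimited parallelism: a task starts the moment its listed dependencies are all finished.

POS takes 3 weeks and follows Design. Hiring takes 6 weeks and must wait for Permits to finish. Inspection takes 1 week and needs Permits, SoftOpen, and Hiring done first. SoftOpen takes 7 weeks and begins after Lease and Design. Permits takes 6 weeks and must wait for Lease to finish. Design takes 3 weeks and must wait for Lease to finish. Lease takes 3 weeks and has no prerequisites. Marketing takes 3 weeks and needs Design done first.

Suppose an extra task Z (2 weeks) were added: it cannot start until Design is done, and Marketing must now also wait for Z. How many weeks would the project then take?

Originally the project takes 16 weeks.
With Z inserted, Marketing now waits for max(Design, Z).
New critical path: Lease→Permits→Hiring→Inspection = 3+6+6+1 = 16 ⇒ 16 weeks.

16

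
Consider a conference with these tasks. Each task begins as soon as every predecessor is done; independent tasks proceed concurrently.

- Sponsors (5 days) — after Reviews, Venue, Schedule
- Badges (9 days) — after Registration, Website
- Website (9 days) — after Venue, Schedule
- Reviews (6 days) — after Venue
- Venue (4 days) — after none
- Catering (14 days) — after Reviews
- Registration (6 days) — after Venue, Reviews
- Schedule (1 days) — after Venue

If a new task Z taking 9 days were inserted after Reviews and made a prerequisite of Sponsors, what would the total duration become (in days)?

25

Originally the schedule takes 25 days.
With Z inserted, Sponsors now waits for max(Reviews, Venue, Schedule, Z).
New critical path: Venue→Reviews→Registration→Badges = 4+6+6+9 = 25 ⇒ 25 days.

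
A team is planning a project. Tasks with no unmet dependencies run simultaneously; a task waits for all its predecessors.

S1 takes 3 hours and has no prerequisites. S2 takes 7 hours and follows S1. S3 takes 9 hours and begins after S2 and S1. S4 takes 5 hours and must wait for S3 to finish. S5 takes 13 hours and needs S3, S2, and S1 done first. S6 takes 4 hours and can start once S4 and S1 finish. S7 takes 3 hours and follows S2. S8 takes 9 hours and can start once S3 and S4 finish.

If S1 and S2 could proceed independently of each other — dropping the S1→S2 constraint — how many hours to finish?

With the dependency in place, S1→S2→S3→S4→S8 = 3+7+9+5+9 = 33 sets the finish at 33 hours.
Without S1→S2, S2's earliest start moves from 3 to 0.
After: S2→S3→S4→S8 = 7+9+5+9 = 30 → 30 hours.

30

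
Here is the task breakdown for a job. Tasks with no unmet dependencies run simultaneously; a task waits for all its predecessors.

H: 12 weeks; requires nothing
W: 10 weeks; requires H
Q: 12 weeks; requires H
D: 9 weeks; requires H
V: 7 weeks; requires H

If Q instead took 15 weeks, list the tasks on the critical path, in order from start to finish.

H, Q

As given, the longest chain is H→Q = 12+12 = 24, so the finish is 24 weeks.
Q lies on that path, so at 15 weeks the path becomes 27 weeks.
The critical path is still H→Q; finish is now 27 weeks.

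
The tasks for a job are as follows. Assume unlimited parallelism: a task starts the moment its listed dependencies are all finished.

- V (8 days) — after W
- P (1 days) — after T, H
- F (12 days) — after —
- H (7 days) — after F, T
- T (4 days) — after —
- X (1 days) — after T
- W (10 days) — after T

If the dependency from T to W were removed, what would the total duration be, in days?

Original critical path: T→W→V = 4+10+8 = 22 ⇒ 22 days.
Without T→W, W's earliest start moves from 4 to 0.
After: F→H→P = 12+7+1 = 20 → 20 days.

20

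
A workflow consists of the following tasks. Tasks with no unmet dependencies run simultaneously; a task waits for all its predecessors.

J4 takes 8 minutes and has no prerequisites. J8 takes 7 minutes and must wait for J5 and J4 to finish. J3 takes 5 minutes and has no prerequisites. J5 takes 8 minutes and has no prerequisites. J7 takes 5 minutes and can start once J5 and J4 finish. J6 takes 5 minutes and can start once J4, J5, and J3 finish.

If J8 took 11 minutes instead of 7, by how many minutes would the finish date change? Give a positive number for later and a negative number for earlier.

4

Actual critical path: J4→J8 = 8+7 = 15 ⇒ 15 minutes.
J8 lies on that path, so at 11 minutes the path becomes 19 minutes.
The critical path is still J4→J8; finish is now 19 minutes.
Change in finish: 19 − 15 = +4 minutes.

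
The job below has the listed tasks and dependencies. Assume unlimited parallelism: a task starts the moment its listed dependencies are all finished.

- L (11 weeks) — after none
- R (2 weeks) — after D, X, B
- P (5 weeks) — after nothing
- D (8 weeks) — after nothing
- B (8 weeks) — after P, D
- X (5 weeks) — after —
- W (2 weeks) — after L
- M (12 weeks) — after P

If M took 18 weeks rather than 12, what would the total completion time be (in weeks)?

23

Baseline: D→B→R = 8+8+2 = 18 → 18 weeks.
The longest path through M is only 17 weeks, so M has float 1.
The binding chain switches to P→M = 5+18 = 23; finish 23 weeks.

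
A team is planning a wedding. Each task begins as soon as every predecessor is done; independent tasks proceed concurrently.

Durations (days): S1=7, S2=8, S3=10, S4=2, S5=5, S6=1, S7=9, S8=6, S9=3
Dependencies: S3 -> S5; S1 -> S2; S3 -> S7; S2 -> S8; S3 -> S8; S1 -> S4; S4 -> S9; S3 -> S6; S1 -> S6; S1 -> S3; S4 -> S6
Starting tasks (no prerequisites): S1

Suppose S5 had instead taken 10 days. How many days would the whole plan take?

Baseline: S1→S3→S7 = 7+10+9 = 26 → 26 days.
S5 is off the critical path — its longest chain is 22 days, giving 4 of slack.
Now S1→S3→S5 = 7+10+10 = 27 is longest, so the finish becomes 27 days.

27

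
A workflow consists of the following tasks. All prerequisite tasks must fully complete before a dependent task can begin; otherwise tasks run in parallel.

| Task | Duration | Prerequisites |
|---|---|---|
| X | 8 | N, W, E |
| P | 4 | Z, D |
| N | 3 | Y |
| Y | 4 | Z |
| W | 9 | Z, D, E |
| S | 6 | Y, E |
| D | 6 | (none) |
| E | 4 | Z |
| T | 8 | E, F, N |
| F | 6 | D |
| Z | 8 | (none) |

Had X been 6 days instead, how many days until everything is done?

27

Actual critical path: Z→E→W→X = 8+4+9+8 = 29 ⇒ 29 days.
Since X is critical, the -2 change carries straight to that chain (now 27 days).
The critical path is still Z→E→W→X; finish is now 27 days.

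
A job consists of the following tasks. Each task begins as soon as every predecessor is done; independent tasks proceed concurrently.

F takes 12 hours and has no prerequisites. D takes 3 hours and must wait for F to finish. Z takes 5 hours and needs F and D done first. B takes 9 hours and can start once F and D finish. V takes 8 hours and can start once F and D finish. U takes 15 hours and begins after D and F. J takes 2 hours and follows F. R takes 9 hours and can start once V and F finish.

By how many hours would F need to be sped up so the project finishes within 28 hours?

4

Current finish: 32 hours; target: 28.
F is on every critical path, so each hour cut from F cuts the finish by one (this holds down to a finish of 21).
Need 32 − 28 = 4 hours off F → F becomes 8 hours, finish becomes 28.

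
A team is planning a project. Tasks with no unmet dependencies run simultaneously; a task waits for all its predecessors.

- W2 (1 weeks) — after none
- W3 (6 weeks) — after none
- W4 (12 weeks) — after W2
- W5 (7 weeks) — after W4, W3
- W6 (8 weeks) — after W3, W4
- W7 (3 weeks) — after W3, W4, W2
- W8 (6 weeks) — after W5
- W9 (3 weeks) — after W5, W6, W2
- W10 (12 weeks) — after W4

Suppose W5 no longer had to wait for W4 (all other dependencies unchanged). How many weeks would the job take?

25

With the dependency in place, W2→W4→W5→W8 = 1+12+7+6 = 26 sets the finish at 26 weeks.
Without W4→W5, W5's earliest start moves from 13 to 6.
After: W2→W4→W10 = 1+12+12 = 25 → 25 weeks.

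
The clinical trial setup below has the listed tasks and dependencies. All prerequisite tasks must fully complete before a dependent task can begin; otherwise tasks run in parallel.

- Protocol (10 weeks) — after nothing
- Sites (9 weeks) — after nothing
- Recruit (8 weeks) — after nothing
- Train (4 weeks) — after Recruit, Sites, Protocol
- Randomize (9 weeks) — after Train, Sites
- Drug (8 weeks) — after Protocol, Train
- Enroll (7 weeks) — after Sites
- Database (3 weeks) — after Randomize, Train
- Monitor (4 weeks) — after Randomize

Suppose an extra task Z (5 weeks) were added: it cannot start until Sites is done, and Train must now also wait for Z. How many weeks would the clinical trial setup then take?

31

Originally the clinical trial setup takes 27 weeks.
With Z inserted, Train now waits for max(Recruit, Sites, Protocol, Z).
New critical path: Sites→Z→Train→Randomize→Monitor = 9+5+4+9+4 = 31 ⇒ 31 weeks.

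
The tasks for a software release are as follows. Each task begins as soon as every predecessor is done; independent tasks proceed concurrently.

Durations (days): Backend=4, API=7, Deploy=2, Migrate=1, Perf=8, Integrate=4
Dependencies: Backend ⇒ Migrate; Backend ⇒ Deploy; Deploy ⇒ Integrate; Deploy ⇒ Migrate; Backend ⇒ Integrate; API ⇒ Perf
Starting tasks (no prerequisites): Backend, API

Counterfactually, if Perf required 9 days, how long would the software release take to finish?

16

The binding path is API→Perf = 7+8 = 15; finish at 15 days.
Since Perf is critical, the +1 change carries straight to that chain (now 16 days).
No other chain overtakes it, so the finish is 16 days.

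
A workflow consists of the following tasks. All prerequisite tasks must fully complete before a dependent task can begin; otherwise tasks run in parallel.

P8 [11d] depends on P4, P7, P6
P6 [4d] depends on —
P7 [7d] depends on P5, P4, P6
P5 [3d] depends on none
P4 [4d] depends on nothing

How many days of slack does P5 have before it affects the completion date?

Critical path: P4→P7→P8 = 4+7+11 = 22, so the finish is 22 days.
The longest chain containing P5 totals 21 days.
So P5 can slip 4 − 3 = 1 day.

1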